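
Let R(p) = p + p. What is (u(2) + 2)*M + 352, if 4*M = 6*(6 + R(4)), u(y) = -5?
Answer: 289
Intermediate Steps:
R(p) = 2*p
M = 21 (M = (6*(6 + 2*4))/4 = (6*(6 + 8))/4 = (6*14)/4 = (1/4)*84 = 21)
(u(2) + 2)*M + 352 = (-5 + 2)*21 + 352 = -3*21 + 352 = -63 + 352 = 289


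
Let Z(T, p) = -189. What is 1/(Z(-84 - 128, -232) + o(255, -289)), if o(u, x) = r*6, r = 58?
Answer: 1/159 ≈ 0.0062893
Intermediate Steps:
o(u, x) = 348 (o(u, x) = 58*6 = 348)
1/(Z(-84 - 128, -232) + o(255, -289)) = 1/(-189 + 348) = 1/159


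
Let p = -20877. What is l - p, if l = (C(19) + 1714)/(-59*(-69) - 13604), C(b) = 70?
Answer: 199018657/9533 ≈ 20877.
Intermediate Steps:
l = -1784/9533 (l = (70 + 1714)/(-59*(-69) - 13604) = 1784/(4071 - 13604) = 1784/(-9533) = 1784*(-1/9533) = -1784/9533 ≈ -0.18714)
l - p = -1784/9533 - 1*(-20877) = -1784/9533 + 20877 = 199018657/9533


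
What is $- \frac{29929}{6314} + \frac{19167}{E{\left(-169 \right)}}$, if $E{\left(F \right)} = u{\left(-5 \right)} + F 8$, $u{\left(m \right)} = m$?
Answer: $- \frac{161634091}{8568098} \approx -18.865$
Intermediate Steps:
$E{\left(F \right)} = -5 + 8 F$ ($E{\left(F \right)} = -5 + F 8 = -5 + 8 F$)
$- \frac{29929}{6314} + \frac{19167}{E{\left(-169 \right)}} = - \frac{29929}{6314} + \frac{19167}{-5 + 8 \left(-169\right)} = \left(-29929\right) \frac{1}{6314} + \frac{19167}{-5 - 1352} = - \frac{29929}{6314} + \frac{19167}{-1357} = - \frac{29929}{6314} + 19167 \left(- \frac{1}{1357}\right) = - \frac{29929}{6314} - \frac{19167}{1357} = - \frac{161634091}{8568098}$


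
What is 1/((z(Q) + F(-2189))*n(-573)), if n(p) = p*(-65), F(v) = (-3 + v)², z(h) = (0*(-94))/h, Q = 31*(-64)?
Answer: 1/178957159680 ≈ 5.5879e-12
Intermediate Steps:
Q = -1984
z(h) = 0 (z(h) = 0/h = 0)
n(p) = -65*p
1/((z(Q) + F(-2189))*n(-573)) = 1/((0 + (-3 - 2189)²)*((-65*(-573)))) = 1/((0 + (-2192)²)*37245) = (1/37245)/(0 + 4804864) = (1/37245)/4804864 = (1/4804864)*(1/37245) = 1/178957159680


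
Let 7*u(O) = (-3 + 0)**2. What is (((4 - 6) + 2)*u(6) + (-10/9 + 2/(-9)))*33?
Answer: -44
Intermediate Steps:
u(O) = 9/7 (u(O) = (-3 + 0)**2/7 = (1/7)*(-3)**2 = (1/7)*9 = 9/7)
(((4 - 6) + 2)*u(6) + (-10/9 + 2/(-9)))*33 = (((4 - 6) + 2)*(9/7) + (-10/9 + 2/(-9)))*33 = ((-2 + 2)*(9/7) + (-10*1/9 + 2*(-1/9)))*33 = (0*(9/7) + (-10/9 - 2/9))*33 = (0 - 4/3)*33 = -4/3*33 = -44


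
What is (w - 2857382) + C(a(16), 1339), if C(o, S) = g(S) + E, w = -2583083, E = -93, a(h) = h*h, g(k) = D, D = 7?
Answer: -5440551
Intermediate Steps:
g(k) = 7
a(h) = h**2
C(o, S) = -86 (C(o, S) = 7 - 93 = -86)
(w - 2857382) + C(a(16), 1339) = (-2583083 - 2857382) - 86 = -5440465 - 86 = -5440551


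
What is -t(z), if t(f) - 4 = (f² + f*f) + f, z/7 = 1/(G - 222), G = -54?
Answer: -151435/38088 ≈ -3.9759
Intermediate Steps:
z = -7/276 (z = 7/(-54 - 222) = 7/(-276) = 7*(-1/276) = -7/276 ≈ -0.025362)
t(f) = 4 + f + 2*f² (t(f) = 4 + ((f² + f*f) + f) = 4 + ((f² + f²) + f) = 4 + (2*f² + f) = 4 + (f + 2*f²) = 4 + f + 2*f²)
-t(z) = -(4 - 7/276 + 2*(-7/276)²) = -(4 - 7/276 + 2*(49/76176)) = -(4 - 7/276 + 49/38088) = -1*151435/38088 = -151435/38088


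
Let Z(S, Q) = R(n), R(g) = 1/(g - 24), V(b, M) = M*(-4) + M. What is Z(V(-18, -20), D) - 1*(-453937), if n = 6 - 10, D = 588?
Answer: 12710235/28 ≈ 4.5394e+5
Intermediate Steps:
V(b, M) = -3*M (V(b, M) = -4*M + M = -3*M)
n = -4
R(g) = 1/(-24 + g)
Z(S, Q) = -1/28 (Z(S, Q) = 1/(-24 - 4) = 1/(-28) = -1/28)
Z(V(-18, -20), D) - 1*(-453937) = -1/28 - 1*(-453937) = -1/28 + 453937 = 12710235/28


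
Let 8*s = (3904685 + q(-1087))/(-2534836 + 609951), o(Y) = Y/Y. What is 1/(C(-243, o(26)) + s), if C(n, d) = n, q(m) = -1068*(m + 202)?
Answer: -3079816/749365261 ≈ -0.0041099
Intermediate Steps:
o(Y) = 1
q(m) = -215736 - 1068*m (q(m) = -1068*(202 + m) = -215736 - 1068*m)
s = -969973/3079816 (s = ((3904685 + (-215736 - 1068*(-1087)))/(-2534836 + 609951))/8 = ((3904685 + (-215736 + 1160916))/(-1924885))/8 = ((3904685 + 945180)*(-1/1924885))/8 = (4849865*(-1/1924885))/8 = (1/8)*(-969973/384977) = -969973/3079816 ≈ -0.31495)
1/(C(-243, o(26)) + s) = 1/(-243 - 969973/3079816) = 1/(-749365261/3079816) = -3079816/749365261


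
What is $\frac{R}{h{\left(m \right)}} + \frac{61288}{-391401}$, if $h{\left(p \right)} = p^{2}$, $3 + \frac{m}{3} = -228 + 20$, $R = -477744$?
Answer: $- \frac{23505211864}{17425563921} \approx -1.3489$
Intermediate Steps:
$m = -633$ ($m = -9 + 3 \left(-228 + 20\right) = -9 + 3 \left(-208\right) = -9 - 624 = -633$)
$\frac{R}{h{\left(m \right)}} + \frac{61288}{-391401} = - \frac{477744}{\left(-633\right)^{2}} + \frac{61288}{-391401} = - \frac{477744}{400689} + 61288 \left(- \frac{1}{391401}\right) = \left(-477744\right) \frac{1}{400689} - \frac{61288}{391401} = - \frac{159248}{133563} - \frac{61288}{391401} = - \frac{23505211864}{17425563921}$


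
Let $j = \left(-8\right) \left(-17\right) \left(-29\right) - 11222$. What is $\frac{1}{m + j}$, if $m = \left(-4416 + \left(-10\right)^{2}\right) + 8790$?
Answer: $- \frac{1}{10692} \approx -9.3528 \cdot 10^{-5}$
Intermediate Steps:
$m = 4474$ ($m = \left(-4416 + 100\right) + 8790 = -4316 + 8790 = 4474$)
$j = -15166$ ($j = 136 \left(-29\right) - 11222 = -3944 - 11222 = -15166$)
$\frac{1}{m + j} = \frac{1}{4474 - 15166} = \frac{1}{-10692} = - \frac{1}{10692}$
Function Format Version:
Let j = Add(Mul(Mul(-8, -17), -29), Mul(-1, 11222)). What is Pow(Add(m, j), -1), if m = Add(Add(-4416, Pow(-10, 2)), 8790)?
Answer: Rational(-1, 10692) ≈ -9.3528e-5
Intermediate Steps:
m = 4474 (m = Add(Add(-4416, 100), 8790) = Add(-4316, 8790) = 4474)
j = -15166 (j = Add(Mul(136, -29), -11222) = Add(-3944, -11222) = -15166)
Pow(Add(m, j), -1) = Pow(Add(4474, -15166), -1) = Pow(-10692, -1) = Rational(-1, 10692)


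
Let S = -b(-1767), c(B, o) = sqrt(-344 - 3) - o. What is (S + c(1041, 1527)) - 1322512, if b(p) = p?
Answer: -1322272 + I*sqrt(347) ≈ -1.3223e+6 + 18.628*I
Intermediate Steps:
c(B, o) = -o + I*sqrt(347) (c(B, o) = sqrt(-347) - o = I*sqrt(347) - o = -o + I*sqrt(347))
S = 1767 (S = -1*(-1767) = 1767)
(S + c(1041, 1527)) - 1322512 = (1767 + (-1*1527 + I*sqrt(347))) - 1322512 = (1767 + (-1527 + I*sqrt(347))) - 1322512 = (240 + I*sqrt(347)) - 1322512 = -1322272 + I*sqrt(347)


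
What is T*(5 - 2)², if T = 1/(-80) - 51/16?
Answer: -144/5 ≈ -28.800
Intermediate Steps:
T = -16/5 (T = 1*(-1/80) - 51*1/16 = -1/80 - 51/16 = -16/5 ≈ -3.2000)
T*(5 - 2)² = -16*(5 - 2)²/5 = -16/5*3² = -16/5*9 = -144/5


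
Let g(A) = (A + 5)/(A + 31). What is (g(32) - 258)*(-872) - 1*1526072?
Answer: -82001312/63 ≈ -1.3016e+6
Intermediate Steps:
g(A) = (5 + A)/(31 + A)
(g(32) - 258)*(-872) - 1*1526072 = ((5 + 32)/(31 + 32) - 258)*(-872) - 1*1526072 = (37/63 - 258)*(-872) - 1526072 = -16217/63*(-872) - 1526072 = 14141224/63 - 1526072 = -82001312/63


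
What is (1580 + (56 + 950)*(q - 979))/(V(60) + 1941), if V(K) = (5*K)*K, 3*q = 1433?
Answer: -1508284/59823 ≈ -25.212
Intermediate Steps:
q = 1433/3 (q = (1/3)*1433 = 1433/3 ≈ 477.67)
V(K) = 5*K**2
(1580 + (56 + 950)*(q - 979))/(V(60) + 1941) = (1580 + (56 + 950)*(1433/3 - 979))/(5*60**2 + 1941) = (1580 + 1006*(-1504/3))/(5*3600 + 1941) = (1580 - 1513024/3)/(18000 + 1941) = -1508284/3/19941 = -1508284/3*1/19941 = -1508284/59823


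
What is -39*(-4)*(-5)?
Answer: -780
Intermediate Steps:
-39*(-4)*(-5) = -13*(-12)*(-5) = 156*(-5) = -780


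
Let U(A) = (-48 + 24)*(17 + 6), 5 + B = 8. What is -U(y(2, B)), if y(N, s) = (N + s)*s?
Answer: 552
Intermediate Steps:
B = 3 (B = -5 + 8 = 3)
y(N, s) = s*(N + s)
U(A) = -552 (U(A) = -24*23 = -552)
-U(y(2, B)) = -1*(-552) = 552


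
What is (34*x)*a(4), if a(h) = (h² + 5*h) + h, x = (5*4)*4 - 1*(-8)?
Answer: 119680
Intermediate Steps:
x = 88 (x = 20*4 + 8 = 80 + 8 = 88)
a(h) = h² + 6*h
(34*x)*a(4) = (34*88)*(4*(6 + 4)) = 2992*(4*10) = 2992*40 = 119680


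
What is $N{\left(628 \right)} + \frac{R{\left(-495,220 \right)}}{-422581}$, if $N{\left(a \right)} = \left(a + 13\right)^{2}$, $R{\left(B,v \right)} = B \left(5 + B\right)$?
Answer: $\frac{173630261311}{422581} \approx 4.1088 \cdot 10^{5}$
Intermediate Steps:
$N{\left(a \right)} = \left(13 + a\right)^{2}$
$N{\left(628 \right)} + \frac{R{\left(-495,220 \right)}}{-422581} = \left(13 + 628\right)^{2} + \frac{\left(-495\right) \left(5 - 495\right)}{-422581} = 641^{2} + \left(-495\right) \left(-490\right) \left(- \frac{1}{422581}\right) = 410881 + 242550 \left(- \frac{1}{422581}\right) = 410881 - \frac{242550}{422581} = \frac{173630261311}{422581}$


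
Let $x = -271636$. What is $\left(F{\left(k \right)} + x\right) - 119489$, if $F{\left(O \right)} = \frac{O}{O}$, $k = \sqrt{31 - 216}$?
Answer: $-391124$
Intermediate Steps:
$k = i \sqrt{185}$ ($k = \sqrt{-185} = i \sqrt{185} \approx 13.601 i$)
$F{\left(O \right)} = 1$
$\left(F{\left(k \right)} + x\right) - 119489 = \left(1 - 271636\right) - 119489 = -271635 - 119489 = -391124$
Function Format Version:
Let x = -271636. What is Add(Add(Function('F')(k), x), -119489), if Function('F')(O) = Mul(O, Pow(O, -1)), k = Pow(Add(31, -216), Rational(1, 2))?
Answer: -391124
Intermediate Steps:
k = Mul(I, Pow(185, Rational(1, 2))) (k = Pow(-185, Rational(1, 2)) = Mul(I, Pow(185, Rational(1, 2))) ≈ Mul(13.601, I))
Function('F')(O) = 1
Add(Add(Function('F')(k), x), -119489) = Add(Add(1, -271636), -119489) = Add(-271635, -119489) = -391124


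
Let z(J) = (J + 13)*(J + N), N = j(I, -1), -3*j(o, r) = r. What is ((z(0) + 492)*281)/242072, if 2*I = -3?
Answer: 418409/726216 ≈ 0.57615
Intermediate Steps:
I = -3/2 (I = (1/2)*(-3) = -3/2 ≈ -1.5000)
j(o, r) = -r/3
N = 1/3 (N = -1/3*(-1) = 1/3 ≈ 0.33333)
z(J) = (13 + J)*(1/3 + J) (z(J) = (J + 13)*(J + 1/3) = (13 + J)*(1/3 + J))
((z(0) + 492)*281)/242072 = (((13/3 + 0**2 + (40/3)*0) + 492)*281)/242072 = (((13/3 + 0 + 0) + 492)*281)*(1/242072) = ((13/3 + 492)*281)*(1/242072) = ((1489/3)*281)*(1/242072) = (418409/3)*(1/242072) = 418409/726216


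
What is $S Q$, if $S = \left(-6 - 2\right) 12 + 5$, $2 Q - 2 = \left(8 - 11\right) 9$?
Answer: $\frac{2275}{2} \approx 1137.5$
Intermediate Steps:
$Q = - \frac{25}{2}$ ($Q = 1 + \frac{\left(8 - 11\right) 9}{2} = 1 + \frac{\left(-3\right) 9}{2} = 1 + \frac{1}{2} \left(-27\right) = 1 - \frac{27}{2} = - \frac{25}{2} \approx -12.5$)
$S = -91$ ($S = \left(-6 - 2\right) 12 + 5 = \left(-8\right) 12 + 5 = -96 + 5 = -91$)
$S Q = \left(-91\right) \left(- \frac{25}{2}\right) = \frac{2275}{2}$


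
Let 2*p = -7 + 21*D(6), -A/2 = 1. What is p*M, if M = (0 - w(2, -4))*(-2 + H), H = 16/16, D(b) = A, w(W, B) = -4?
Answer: 98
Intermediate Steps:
A = -2 (A = -2*1 = -2)
D(b) = -2
H = 1 (H = 16*(1/16) = 1)
M = -4 (M = (0 - 1*(-4))*(-2 + 1) = (0 + 4)*(-1) = 4*(-1) = -4)
p = -49/2 (p = (-7 + 21*(-2))/2 = (-7 - 42)/2 = (½)*(-49) = -49/2 ≈ -24.500)
p*M = -49/2*(-4) = 98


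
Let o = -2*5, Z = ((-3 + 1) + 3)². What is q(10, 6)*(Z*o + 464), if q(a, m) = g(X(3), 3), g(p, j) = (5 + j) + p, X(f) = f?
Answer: 4994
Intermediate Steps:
g(p, j) = 5 + j + p
q(a, m) = 11 (q(a, m) = 5 + 3 + 3 = 11)
Z = 1 (Z = (-2 + 3)² = 1² = 1)
o = -10
q(10, 6)*(Z*o + 464) = 11*(1*(-10) + 464) = 11*(-10 + 464) = 11*454 = 4994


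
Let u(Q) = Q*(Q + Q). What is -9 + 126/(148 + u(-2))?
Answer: -213/26 ≈ -8.1923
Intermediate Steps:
u(Q) = 2*Q² (u(Q) = Q*(2*Q) = 2*Q²)
-9 + 126/(148 + u(-2)) = -9 + 126/(148 + 2*(-2)²) = -9 + 126/(148 + 2*4) = -9 + 126/(148 + 8) = -9 + 126/156 = -9 + 126*(1/156) = -9 + 21/26 = -213/26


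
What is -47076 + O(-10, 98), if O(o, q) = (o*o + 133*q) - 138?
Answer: -34080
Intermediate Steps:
O(o, q) = -138 + o² + 133*q (O(o, q) = (o² + 133*q) - 138 = -138 + o² + 133*q)
-47076 + O(-10, 98) = -47076 + (-138 + (-10)² + 133*98) = -47076 + (-138 + 100 + 13034) = -47076 + 12996 = -34080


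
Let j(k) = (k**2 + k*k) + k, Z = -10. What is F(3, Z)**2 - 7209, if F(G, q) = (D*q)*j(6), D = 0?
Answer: -7209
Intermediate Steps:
j(k) = k + 2*k**2 (j(k) = (k**2 + k**2) + k = 2*k**2 + k = k + 2*k**2)
F(G, q) = 0 (F(G, q) = (0*q)*(6*(1 + 2*6)) = 0*(6*(1 + 12)) = 0*(6*13) = 0*78 = 0)
F(3, Z)**2 - 7209 = 0**2 - 7209 = 0 - 7209 = -7209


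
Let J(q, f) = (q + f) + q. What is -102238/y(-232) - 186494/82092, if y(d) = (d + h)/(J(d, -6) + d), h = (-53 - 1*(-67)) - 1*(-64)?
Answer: -1472964972767/3160542 ≈ -4.6605e+5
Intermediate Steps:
J(q, f) = f + 2*q (J(q, f) = (f + q) + q = f + 2*q)
h = 78 (h = (-53 + 67) + 64 = 14 + 64 = 78)
y(d) = (78 + d)/(-6 + 3*d) (y(d) = (d + 78)/((-6 + 2*d) + d) = (78 + d)/(-6 + 3*d))
-102238/y(-232) - 186494/82092 = -102238*3*(-2 - 232)/(78 - 232) - 186494/82092 = -102238/((1/3)*(-154)/(-234)) - 186494*1/82092 = -102238/((1/3)*(-1/234)*(-154)) - 93247/41046 = -102238/77/351 - 93247/41046 = -102238*351/77 - 93247/41046 = -35885538/77 - 93247/41046 = -1472964972767/3160542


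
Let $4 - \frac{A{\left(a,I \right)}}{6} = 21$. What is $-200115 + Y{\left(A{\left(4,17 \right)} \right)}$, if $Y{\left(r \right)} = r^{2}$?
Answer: $-189711$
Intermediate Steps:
$A{\left(a,I \right)} = -102$ ($A{\left(a,I \right)} = 24 - 126 = -102$)
$-200115 + Y{\left(A{\left(4,17 \right)} \right)} = -200115 + \left(-102\right)^{2} = -200115 + 10404 = -189711$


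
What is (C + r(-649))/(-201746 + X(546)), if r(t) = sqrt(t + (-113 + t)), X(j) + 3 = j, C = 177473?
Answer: -177473/201203 - I*sqrt(1411)/201203 ≈ -0.88206 - 0.00018669*I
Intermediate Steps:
X(j) = -3 + j
r(t) = sqrt(-113 + 2*t)
(C + r(-649))/(-201746 + X(546)) = (177473 + sqrt(-113 + 2*(-649)))/(-201746 + (-3 + 546)) = (177473 + sqrt(-113 - 1298))/(-201746 + 543) = (177473 + sqrt(-1411))/(-201203) = (177473 + I*sqrt(1411))*(-1/201203) = -177473/201203 - I*sqrt(1411)/201203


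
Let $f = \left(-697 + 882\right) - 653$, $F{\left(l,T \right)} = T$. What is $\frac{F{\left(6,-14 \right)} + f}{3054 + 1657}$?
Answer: $- \frac{482}{4711} \approx -0.10231$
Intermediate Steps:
$f = -468$ ($f = 185 - 653 = -468$)
$\frac{F{\left(6,-14 \right)} + f}{3054 + 1657} = \frac{-14 - 468}{3054 + 1657} = - \frac{482}{4711}$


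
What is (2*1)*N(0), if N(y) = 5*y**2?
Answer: 0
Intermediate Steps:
(2*1)*N(0) = (2*1)*(5*0**2) = 2*(5*0) = 2*0 = 0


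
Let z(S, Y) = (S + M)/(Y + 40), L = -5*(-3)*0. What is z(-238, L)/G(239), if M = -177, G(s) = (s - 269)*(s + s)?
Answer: 83/114720 ≈ 0.00072350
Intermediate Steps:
G(s) = 2*s*(-269 + s) (G(s) = (-269 + s)*(2*s) = 2*s*(-269 + s))
L = 0 (L = 15*0 = 0)
z(S, Y) = (-177 + S)/(40 + Y) (z(S, Y) = (S - 177)/(Y + 40) = (-177 + S)/(40 + Y))
z(-238, L)/G(239) = ((-177 - 238)/(40 + 0))/((2*239*(-269 + 239))) = (-415/40)/((2*239*(-30))) = ((1/40)*(-415))/(-14340) = -83/8*(-1/14340) = 83/114720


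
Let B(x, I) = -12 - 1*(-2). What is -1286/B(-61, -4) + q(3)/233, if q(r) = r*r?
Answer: 149864/1165 ≈ 128.64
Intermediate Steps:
B(x, I) = -10 (B(x, I) = -12 + 2 = -10)
q(r) = r²
-1286/B(-61, -4) + q(3)/233 = -1286/(-10) + 3²/233 = -1286*(-⅒) + 9*(1/233) = 643/5 + 9/233 = 149864/1165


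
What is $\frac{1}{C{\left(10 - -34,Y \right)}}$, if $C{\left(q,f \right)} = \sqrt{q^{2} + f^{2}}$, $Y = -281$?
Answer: $\frac{\sqrt{80897}}{80897} \approx 0.0035159$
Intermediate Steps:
$C{\left(q,f \right)} = \sqrt{f^{2} + q^{2}}$
$\frac{1}{C{\left(10 - -34,Y \right)}} = \frac{1}{\sqrt{\left(-281\right)^{2} + \left(10 - -34\right)^{2}}} = \frac{1}{\sqrt{78961 + \left(10 + 34\right)^{2}}} = \frac{1}{\sqrt{78961 + 44^{2}}} = \frac{1}{\sqrt{78961 + 1936}} = \frac{1}{\sqrt{80897}} = \frac{\sqrt{80897}}{80897}$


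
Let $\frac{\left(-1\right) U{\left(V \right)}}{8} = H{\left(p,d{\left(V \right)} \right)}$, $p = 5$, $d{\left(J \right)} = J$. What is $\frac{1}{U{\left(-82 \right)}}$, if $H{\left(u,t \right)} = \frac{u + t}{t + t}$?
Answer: $- \frac{41}{154} \approx -0.26623$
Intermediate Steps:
$H{\left(u,t \right)} = \frac{t + u}{2 t}$
$U{\left(V \right)} = - \frac{4 \left(5 + V\right)}{V}$ ($U{\left(V \right)} = - 8 \frac{V + 5}{2 V} = - 8 \frac{5 + V}{2 V} = - \frac{4 \left(5 + V\right)}{V}$)
$\frac{1}{U{\left(-82 \right)}} = \frac{1}{-4 - \frac{20}{-82}} = \frac{1}{-4 - - \frac{10}{41}} = \frac{1}{-4 + \frac{10}{41}} = \frac{1}{- \frac{154}{41}} = - \frac{41}{154}$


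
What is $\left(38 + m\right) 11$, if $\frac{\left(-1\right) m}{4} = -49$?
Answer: $2574$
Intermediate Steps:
$m = 196$ ($m = \left(-4\right) \left(-49\right) = 196$)
$\left(38 + m\right) 11 = \left(38 + 196\right) 11 = 234 \cdot 11 = 2574$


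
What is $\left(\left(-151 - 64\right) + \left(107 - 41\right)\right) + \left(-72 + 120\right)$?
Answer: $-101$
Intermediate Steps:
$\left(\left(-151 - 64\right) + \left(107 - 41\right)\right) + \left(-72 + 120\right) = \left(\left(-151 - 64\right) + \left(107 - 41\right)\right) + 48 = \left(-215 + 66\right) + 48 = -149 + 48 = -101$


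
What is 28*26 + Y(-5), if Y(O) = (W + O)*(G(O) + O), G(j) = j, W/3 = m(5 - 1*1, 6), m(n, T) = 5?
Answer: 628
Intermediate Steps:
W = 15 (W = 3*5 = 15)
Y(O) = 2*O*(15 + O) (Y(O) = (15 + O)*(O + O) = (15 + O)*(2*O) = 2*O*(15 + O))
28*26 + Y(-5) = 28*26 + 2*(-5)*(15 - 5) = 728 + 2*(-5)*10 = 728 - 100 = 628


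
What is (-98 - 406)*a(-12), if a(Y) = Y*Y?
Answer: -72576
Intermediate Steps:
a(Y) = Y**2
(-98 - 406)*a(-12) = (-98 - 406)*(-12)**2 = -504*144 = -72576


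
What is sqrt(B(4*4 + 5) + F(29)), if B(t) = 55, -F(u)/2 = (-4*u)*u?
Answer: sqrt(6783) ≈ 82.359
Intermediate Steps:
F(u) = 8*u**2 (F(u) = -2*(-4*u)*u = -(-8)*u**2 = 8*u**2)
sqrt(B(4*4 + 5) + F(29)) = sqrt(55 + 8*29**2) = sqrt(55 + 8*841) = sqrt(55 + 6728) = sqrt(6783)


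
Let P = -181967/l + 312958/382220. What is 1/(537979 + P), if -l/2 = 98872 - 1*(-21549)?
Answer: 11506828655/6190450288595417 ≈ 1.8588e-6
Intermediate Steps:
l = -240842 (l = -2*(98872 - 1*(-21549)) = -2*(98872 + 21549) = -2*120421 = -240842)
P = 18115607172/11506828655 (P = -181967/(-240842) + 312958/382220 = -181967*(-1/240842) + 312958*(1/382220) = 181967/240842 + 156479/191110 = 18115607172/11506828655 ≈ 1.5743)
1/(537979 + P) = 1/(537979 + 18115607172/11506828655) = 1/(6190450288595417/11506828655) = 11506828655/6190450288595417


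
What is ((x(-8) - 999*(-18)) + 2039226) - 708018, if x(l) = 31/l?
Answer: 10793489/8 ≈ 1.3492e+6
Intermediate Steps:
((x(-8) - 999*(-18)) + 2039226) - 708018 = ((31/(-8) - 999*(-18)) + 2039226) - 708018 = ((31*(-⅛) - 111*(-162)) + 2039226) - 708018 = ((-31/8 + 17982) + 2039226) - 708018 = (143825/8 + 2039226) - 708018 = 16457633/8 - 708018 = 10793489/8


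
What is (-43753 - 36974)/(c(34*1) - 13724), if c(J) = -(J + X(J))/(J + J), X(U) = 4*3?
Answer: 2744718/466639 ≈ 5.8819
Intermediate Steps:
X(U) = 12
c(J) = -(12 + J)/(2*J) (c(J) = -(J + 12)/(J + J) = -(12 + J)/(2*J))
(-43753 - 36974)/(c(34*1) - 13724) = (-43753 - 36974)/((-12 - 34)/(2*((34*1))) - 13724) = -80727/((½)*(-12 - 1*34)/34 - 13724) = -80727/((½)*(1/34)*(-12 - 34) - 13724) = -80727/((½)*(1/34)*(-46) - 13724) = -80727/(-23/34 - 13724) = -80727/(-466639/34) = -80727*(-34/466639) = 2744718/466639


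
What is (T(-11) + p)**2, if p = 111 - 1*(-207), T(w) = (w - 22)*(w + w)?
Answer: 1089936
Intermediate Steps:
T(w) = 2*w*(-22 + w) (T(w) = (-22 + w)*(2*w) = 2*w*(-22 + w))
p = 318 (p = 111 + 207 = 318)
(T(-11) + p)**2 = (2*(-11)*(-22 - 11) + 318)**2 = (2*(-11)*(-33) + 318)**2 = (726 + 318)**2 = 1044**2 = 1089936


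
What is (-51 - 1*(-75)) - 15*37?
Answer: -531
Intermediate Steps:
(-51 - 1*(-75)) - 15*37 = (-51 + 75) - 555 = 24 - 555 = -531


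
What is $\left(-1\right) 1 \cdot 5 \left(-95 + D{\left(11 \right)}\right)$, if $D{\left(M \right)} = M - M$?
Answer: $475$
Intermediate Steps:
$D{\left(M \right)} = 0$
$\left(-1\right) 1 \cdot 5 \left(-95 + D{\left(11 \right)}\right) = \left(-1\right) 1 \cdot 5 \left(-95 + 0\right) = \left(-1\right) 5 \left(-95\right) = \left(-5\right) \left(-95\right) = 475$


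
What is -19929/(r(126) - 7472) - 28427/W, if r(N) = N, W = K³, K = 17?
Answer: -110913565/36090898 ≈ -3.0732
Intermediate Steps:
W = 4913 (W = 17³ = 4913)
-19929/(r(126) - 7472) - 28427/W = -19929/(126 - 7472) - 28427/4913 = -19929/(-7346) - 28427*1/4913 = -19929*(-1/7346) - 28427/4913 = 19929/7346 - 28427/4913 = -110913565/36090898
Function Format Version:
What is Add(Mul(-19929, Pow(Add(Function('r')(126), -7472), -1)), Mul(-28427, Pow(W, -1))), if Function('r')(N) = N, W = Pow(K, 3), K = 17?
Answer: Rational(-110913565, 36090898) ≈ -3.0732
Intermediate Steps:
W = 4913 (W = Pow(17, 3) = 4913)
Add(Mul(-19929, Pow(Add(Function('r')(126), -7472), -1)), Mul(-28427, Pow(W, -1))) = Add(Mul(-19929, Pow(Add(126, -7472), -1)), Mul(-28427, Pow(4913, -1))) = Add(Mul(-19929, Pow(-7346, -1)), Mul(-28427, Rational(1, 4913))) = Add(Mul(-19929, Rational(-1, 7346)), Rational(-28427, 4913)) = Add(Rational(19929, 7346), Rational(-28427, 4913)) = Rational(-110913565, 36090898)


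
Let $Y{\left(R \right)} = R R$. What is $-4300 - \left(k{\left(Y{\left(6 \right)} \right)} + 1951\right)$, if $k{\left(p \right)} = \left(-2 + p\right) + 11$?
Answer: $-6296$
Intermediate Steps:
$Y{\left(R \right)} = R^{2}$
$k{\left(p \right)} = 9 + p$
$-4300 - \left(k{\left(Y{\left(6 \right)} \right)} + 1951\right) = -4300 - \left(\left(9 + 6^{2}\right) + 1951\right) = -4300 - \left(\left(9 + 36\right) + 1951\right) = -4300 - \left(45 + 1951\right) = -4300 - 1996 = -6296$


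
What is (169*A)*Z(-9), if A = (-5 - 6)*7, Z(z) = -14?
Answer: 182182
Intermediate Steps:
A = -77 (A = -11*7 = -77)
(169*A)*Z(-9) = (169*(-77))*(-14) = -13013*(-14) = 182182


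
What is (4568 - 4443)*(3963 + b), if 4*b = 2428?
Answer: 571250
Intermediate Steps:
b = 607 (b = (1/4)*2428 = 607)
(4568 - 4443)*(3963 + b) = (4568 - 4443)*(3963 + 607) = 125*4570 = 571250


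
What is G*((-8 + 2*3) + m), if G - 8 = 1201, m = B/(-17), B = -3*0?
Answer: -2418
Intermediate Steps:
B = 0
m = 0 (m = 0/(-17) = 0*(-1/17) = 0)
G = 1209 (G = 8 + 1201 = 1209)
G*((-8 + 2*3) + m) = 1209*((-8 + 2*3) + 0) = 1209*((-8 + 6) + 0) = 1209*(-2 + 0) = 1209*(-2) = -2418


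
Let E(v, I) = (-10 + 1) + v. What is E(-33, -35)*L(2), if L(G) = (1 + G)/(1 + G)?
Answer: -42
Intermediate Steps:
E(v, I) = -9 + v
L(G) = 1
E(-33, -35)*L(2) = (-9 - 33)*1 = -42*1 = -42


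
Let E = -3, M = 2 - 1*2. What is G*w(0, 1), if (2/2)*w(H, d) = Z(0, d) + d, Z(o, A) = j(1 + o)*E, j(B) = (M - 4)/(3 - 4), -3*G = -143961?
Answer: -527857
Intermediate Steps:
G = 47987 (G = -1/3*(-143961) = 47987)
M = 0 (M = 2 - 2 = 0)
j(B) = 4 (j(B) = (0 - 4)/(3 - 4) = -4/(-1) = -4*(-1) = 4)
Z(o, A) = -12 (Z(o, A) = 4*(-3) = -12)
w(H, d) = -12 + d
G*w(0, 1) = 47987*(-12 + 1) = 47987*(-11) = -527857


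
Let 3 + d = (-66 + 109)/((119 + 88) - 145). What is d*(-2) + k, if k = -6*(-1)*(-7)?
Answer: -1159/31 ≈ -37.387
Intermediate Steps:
k = -42 (k = 6*(-7) = -42)
d = -143/62 (d = -3 + (-66 + 109)/((119 + 88) - 145) = -3 + 43/(207 - 145) = -3 + 43/62 = -143/62 ≈ -2.3064)
d*(-2) + k = -143/62*(-2) - 42 = 143/31 - 42 = -1159/31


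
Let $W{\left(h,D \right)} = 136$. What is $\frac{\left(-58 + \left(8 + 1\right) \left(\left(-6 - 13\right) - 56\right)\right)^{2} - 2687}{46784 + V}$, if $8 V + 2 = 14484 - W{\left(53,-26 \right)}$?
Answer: $\frac{2138408}{194309} \approx 11.005$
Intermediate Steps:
$V = \frac{7173}{4}$ ($V = - \frac{1}{4} + \frac{14484 - 136}{8} = - \frac{1}{4} + \frac{1}{8} \cdot 14348 = - \frac{1}{4} + \frac{3587}{2} = \frac{7173}{4} \approx 1793.3$)
$\frac{\left(-58 + \left(8 + 1\right) \left(\left(-6 - 13\right) - 56\right)\right)^{2} - 2687}{46784 + V} = \frac{\left(-58 + \left(8 + 1\right) \left(\left(-6 - 13\right) - 56\right)\right)^{2} - 2687}{46784 + \frac{7173}{4}} = \frac{\left(-58 + 9 \left(\left(-6 - 13\right) - 56\right)\right)^{2} - 2687}{\frac{194309}{4}} = \left(\left(-58 + 9 \left(-19 - 56\right)\right)^{2} - 2687\right) \frac{4}{194309} = \left(\left(-58 + 9 \left(-75\right)\right)^{2} - 2687\right) \frac{4}{194309} = \left(\left(-58 - 675\right)^{2} - 2687\right) \frac{4}{194309} = \left(\left(-733\right)^{2} - 2687\right) \frac{4}{194309} = \left(537289 - 2687\right) \frac{4}{194309} = 534602 \cdot \frac{4}{194309} = \frac{2138408}{194309}$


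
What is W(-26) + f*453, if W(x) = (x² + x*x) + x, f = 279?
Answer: 127713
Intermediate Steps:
W(x) = x + 2*x² (W(x) = (x² + x²) + x = 2*x² + x = x + 2*x²)
W(-26) + f*453 = -26*(1 + 2*(-26)) + 279*453 = -26*(1 - 52) + 126387 = -26*(-51) + 126387 = 1326 + 126387 = 127713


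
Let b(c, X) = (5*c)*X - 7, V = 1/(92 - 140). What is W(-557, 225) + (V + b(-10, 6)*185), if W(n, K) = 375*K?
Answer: 1323839/48 ≈ 27580.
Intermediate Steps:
V = -1/48 (V = 1/(-48) = -1/48 ≈ -0.020833)
b(c, X) = -7 + 5*X*c (b(c, X) = 5*X*c - 7 = -7 + 5*X*c)
W(-557, 225) + (V + b(-10, 6)*185) = 375*225 + (-1/48 + (-7 + 5*6*(-10))*185) = 84375 + (-1/48 + (-7 - 300)*185) = 84375 + (-1/48 - 307*185) = 84375 + (-1/48 - 56795) = 84375 - 2726161/48 = 1323839/48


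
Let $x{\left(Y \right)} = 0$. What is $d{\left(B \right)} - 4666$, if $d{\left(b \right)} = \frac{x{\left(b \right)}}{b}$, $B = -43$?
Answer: $-4666$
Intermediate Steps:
$d{\left(b \right)} = 0$ ($d{\left(b \right)} = \frac{0}{b} = 0$)
$d{\left(B \right)} - 4666 = 0 - 4666 = -4666$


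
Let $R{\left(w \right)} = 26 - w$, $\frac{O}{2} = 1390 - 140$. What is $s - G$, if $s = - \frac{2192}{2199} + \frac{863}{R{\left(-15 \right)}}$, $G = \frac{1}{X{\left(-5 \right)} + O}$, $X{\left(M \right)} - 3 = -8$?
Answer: $\frac{4510533016}{224946705} \approx 20.052$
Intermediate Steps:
$X{\left(M \right)} = -5$ ($X{\left(M \right)} = 3 - 8 = -5$)
$O = 2500$ ($O = 2 \left(1390 - 140\right) = 2 \cdot 1250 = 2500$)
$G = \frac{1}{2495}$ ($G = \frac{1}{-5 + 2500} = \frac{1}{2495} \approx 0.0004008$)
$s = \frac{1807865}{90159}$ ($s = - \frac{2192}{2199} + \frac{863}{26 - -15} = \left(-2192\right) \frac{1}{2199} + \frac{863}{26 + 15} = - \frac{2192}{2199} + \frac{863}{41} = \frac{1807865}{90159} \approx 20.052$)
$s - G = \frac{1807865}{90159} - \frac{1}{2495} = \frac{4510533016}{224946705}$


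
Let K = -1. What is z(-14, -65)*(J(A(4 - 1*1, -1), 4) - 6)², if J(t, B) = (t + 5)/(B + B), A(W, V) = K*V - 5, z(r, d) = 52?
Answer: 28717/16 ≈ 1794.8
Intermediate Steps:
A(W, V) = -5 - V (A(W, V) = -V - 5 = -5 - V)
J(t, B) = (5 + t)/(2*B) (J(t, B) = (5 + t)/((2*B)) = (5 + t)*(1/(2*B)) = (5 + t)/(2*B))
z(-14, -65)*(J(A(4 - 1*1, -1), 4) - 6)² = 52*((½)*(5 + (-5 - 1*(-1)))/4 - 6)² = 52*((½)*(¼)*(5 + (-5 + 1)) - 6)² = 52*((½)*(¼)*(5 - 4) - 6)² = 52*((½)*(¼)*1 - 6)² = 52*(⅛ - 6)² = 52*(-47/8)² = 52*(2209/64) = 28717/16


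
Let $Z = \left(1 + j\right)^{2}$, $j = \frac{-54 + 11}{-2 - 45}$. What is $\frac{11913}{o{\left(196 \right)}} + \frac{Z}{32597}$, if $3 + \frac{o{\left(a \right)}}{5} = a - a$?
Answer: $- \frac{285938855083}{360033865} \approx -794.2$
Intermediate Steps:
$o{\left(a \right)} = -15$ ($o{\left(a \right)} = -15 + 5 \left(a - a\right) = -15 + 5 \cdot 0 = -15 + 0 = -15$)
$j = \frac{43}{47}$ ($j = - \frac{43}{-47} = \left(-43\right) \left(- \frac{1}{47}\right) = \frac{43}{47} \approx 0.91489$)
$Z = \frac{8100}{2209}$ ($Z = \left(1 + \frac{43}{47}\right)^{2} = \left(\frac{90}{47}\right)^{2} = \frac{8100}{2209} \approx 3.6668$)
$\frac{11913}{o{\left(196 \right)}} + \frac{Z}{32597} = \frac{11913}{-15} + \frac{8100}{2209 \cdot 32597} = 11913 \left(- \frac{1}{15}\right) + \frac{8100}{2209} \cdot \frac{1}{32597} = - \frac{3971}{5} + \frac{8100}{72006773} = - \frac{285938855083}{360033865}$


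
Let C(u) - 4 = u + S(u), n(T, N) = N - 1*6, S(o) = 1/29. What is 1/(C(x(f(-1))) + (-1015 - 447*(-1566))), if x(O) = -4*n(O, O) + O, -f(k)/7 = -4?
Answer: 29/20269000 ≈ 1.4308e-6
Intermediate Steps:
S(o) = 1/29
f(k) = 28 (f(k) = -7*(-4) = 28)
n(T, N) = -6 + N (n(T, N) = N - 6 = -6 + N)
x(O) = 24 - 3*O (x(O) = -4*(-6 + O) + O = (24 - 4*O) + O = 24 - 3*O)
C(u) = 117/29 + u (C(u) = 4 + (u + 1/29) = 4 + (1/29 + u) = 117/29 + u)
1/(C(x(f(-1))) + (-1015 - 447*(-1566))) = 1/((117/29 + (24 - 3*28)) + (-1015 - 447*(-1566))) = 1/((117/29 + (24 - 84)) + (-1015 + 700002)) = 1/((117/29 - 60) + 698987) = 1/(-1623/29 + 698987) = 1/(20269000/29) = 29/20269000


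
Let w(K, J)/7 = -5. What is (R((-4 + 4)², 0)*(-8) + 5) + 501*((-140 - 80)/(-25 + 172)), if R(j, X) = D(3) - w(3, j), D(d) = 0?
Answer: -50215/49 ≈ -1024.8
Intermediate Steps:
w(K, J) = -35 (w(K, J) = 7*(-5) = -35)
R(j, X) = 35 (R(j, X) = 0 - 1*(-35) = 0 + 35 = 35)
(R((-4 + 4)², 0)*(-8) + 5) + 501*((-140 - 80)/(-25 + 172)) = (35*(-8) + 5) + 501*((-140 - 80)/(-25 + 172)) = (-280 + 5) + 501*(-220/147) = -275 + 501*(-220*1/147) = -275 + 501*(-220/147) = -275 - 36740/49 = -50215/49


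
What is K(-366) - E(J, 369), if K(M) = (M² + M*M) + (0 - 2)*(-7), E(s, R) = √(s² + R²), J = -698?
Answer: 267926 - √623365 ≈ 2.6714e+5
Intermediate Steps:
E(s, R) = √(R² + s²)
K(M) = 14 + 2*M² (K(M) = (M² + M²) - 2*(-7) = 2*M² + 14 = 14 + 2*M²)
K(-366) - E(J, 369) = (14 + 2*(-366)²) - √(369² + (-698)²) = (14 + 2*133956) - √(136161 + 487204) = (14 + 267912) - √623365 = 267926 - √623365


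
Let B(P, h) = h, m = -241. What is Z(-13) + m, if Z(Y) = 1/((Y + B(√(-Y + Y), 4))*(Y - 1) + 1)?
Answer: -30606/127 ≈ -240.99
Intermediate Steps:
Z(Y) = 1/(1 + (-1 + Y)*(4 + Y)) (Z(Y) = 1/((Y + 4)*(Y - 1) + 1) = 1/((4 + Y)*(-1 + Y) + 1) = 1/((-1 + Y)*(4 + Y) + 1) = 1/(1 + (-1 + Y)*(4 + Y)))
Z(-13) + m = 1/(-3 + (-13)² + 3*(-13)) - 241 = 1/(-3 + 169 - 39) - 241 = 1/127 - 241 = -30606/127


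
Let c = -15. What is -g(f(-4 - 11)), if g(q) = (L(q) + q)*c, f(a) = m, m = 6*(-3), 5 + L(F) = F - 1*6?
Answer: -705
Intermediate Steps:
L(F) = -11 + F (L(F) = -5 + (F - 1*6) = -5 + (F - 6) = -5 + (-6 + F) = -11 + F)
m = -18
f(a) = -18
g(q) = 165 - 30*q (g(q) = ((-11 + q) + q)*(-15) = (-11 + 2*q)*(-15) = 165 - 30*q)
-g(f(-4 - 11)) = -(165 - 30*(-18)) = -(165 + 540) = -1*705 = -705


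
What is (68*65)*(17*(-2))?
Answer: -150280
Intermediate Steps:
(68*65)*(17*(-2)) = 4420*(-34) = -150280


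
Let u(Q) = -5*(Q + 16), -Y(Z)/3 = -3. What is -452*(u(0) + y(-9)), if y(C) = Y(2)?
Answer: 32092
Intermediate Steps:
Y(Z) = 9 (Y(Z) = -3*(-3) = 9)
y(C) = 9
u(Q) = -80 - 5*Q (u(Q) = -5*(16 + Q) = -80 - 5*Q)
-452*(u(0) + y(-9)) = -452*((-80 - 5*0) + 9) = -452*((-80 + 0) + 9) = -452*(-80 + 9) = -452*(-71) = 32092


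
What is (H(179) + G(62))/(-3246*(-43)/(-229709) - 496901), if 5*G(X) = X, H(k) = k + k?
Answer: -425421068/570713856935 ≈ -0.00074542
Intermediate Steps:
H(k) = 2*k
G(X) = X/5
(H(179) + G(62))/(-3246*(-43)/(-229709) - 496901) = (2*179 + (⅕)*62)/(-3246*(-43)/(-229709) - 496901) = (358 + 62/5)/(139578*(-1/229709) - 496901) = 1852/(5*(-139578/229709 - 496901)) = 1852/(5*(-114142771387/229709)) = (1852/5)*(-229709/114142771387) = -425421068/570713856935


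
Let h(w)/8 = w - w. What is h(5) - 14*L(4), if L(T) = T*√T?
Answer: -112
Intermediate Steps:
h(w) = 0 (h(w) = 8*(w - w) = 8*0 = 0)
L(T) = T^(3/2)
h(5) - 14*L(4) = 0 - 14*4^(3/2) = 0 - 14*8 = 0 - 112 = -112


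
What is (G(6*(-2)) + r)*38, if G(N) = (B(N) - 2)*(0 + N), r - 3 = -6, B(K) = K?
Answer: 6270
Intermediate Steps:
r = -3 (r = 3 - 6 = -3)
G(N) = N*(-2 + N) (G(N) = (N - 2)*(0 + N) = (-2 + N)*N = N*(-2 + N))
(G(6*(-2)) + r)*38 = ((6*(-2))*(-2 + 6*(-2)) - 3)*38 = (-12*(-2 - 12) - 3)*38 = (-12*(-14) - 3)*38 = (168 - 3)*38 = 165*38 = 6270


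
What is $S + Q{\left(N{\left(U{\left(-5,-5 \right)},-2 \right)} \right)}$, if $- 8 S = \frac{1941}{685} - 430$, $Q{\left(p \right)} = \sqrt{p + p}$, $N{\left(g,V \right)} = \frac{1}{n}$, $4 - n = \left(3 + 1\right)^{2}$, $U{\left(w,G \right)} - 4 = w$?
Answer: $\frac{292609}{5480} + \frac{i \sqrt{6}}{6} \approx 53.396 + 0.40825 i$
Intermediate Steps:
$U{\left(w,G \right)} = 4 + w$
$n = -12$ ($n = 4 - \left(3 + 1\right)^{2} = 4 - 4^{2} = 4 - 16 = -12$)
$N{\left(g,V \right)} = - \frac{1}{12}$ ($N{\left(g,V \right)} = \frac{1}{-12} = - \frac{1}{12}$)
$Q{\left(p \right)} = \sqrt{2} \sqrt{p}$ ($Q{\left(p \right)} = \sqrt{2 p} = \sqrt{2} \sqrt{p}$)
$S = \frac{292609}{5480}$ ($S = - \frac{\frac{1941}{685} - 430}{8} = \left(- \frac{1}{8}\right) \left(- \frac{292609}{685}\right) = \frac{292609}{5480} \approx 53.396$)
$S + Q{\left(N{\left(U{\left(-5,-5 \right)},-2 \right)} \right)} = \frac{292609}{5480} + \sqrt{2} \sqrt{- \frac{1}{12}} = \frac{292609}{5480} + \sqrt{2} \frac{i \sqrt{3}}{6} = \frac{292609}{5480} + \frac{i \sqrt{6}}{6}$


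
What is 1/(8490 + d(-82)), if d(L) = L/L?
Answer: 1/8491 ≈ 0.00011777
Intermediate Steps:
d(L) = 1
1/(8490 + d(-82)) = 1/(8490 + 1) = 1/8491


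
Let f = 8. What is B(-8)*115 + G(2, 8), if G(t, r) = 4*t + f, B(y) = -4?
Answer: -444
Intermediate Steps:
G(t, r) = 8 + 4*t (G(t, r) = 4*t + 8 = 8 + 4*t)
B(-8)*115 + G(2, 8) = -4*115 + (8 + 4*2) = -460 + (8 + 8) = -460 + 16 = -444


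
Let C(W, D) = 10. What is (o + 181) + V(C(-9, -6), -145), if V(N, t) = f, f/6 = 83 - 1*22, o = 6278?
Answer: 6825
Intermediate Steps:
f = 366 (f = 6*(83 - 1*22) = 6*(83 - 22) = 6*61 = 366)
V(N, t) = 366
(o + 181) + V(C(-9, -6), -145) = (6278 + 181) + 366 = 6459 + 366 = 6825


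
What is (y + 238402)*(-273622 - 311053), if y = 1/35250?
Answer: -196536642006887/1410 ≈ -1.3939e+11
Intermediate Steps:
y = 1/35250 ≈ 2.8369e-5
(y + 238402)*(-273622 - 311053) = (1/35250 + 238402)*(-273622 - 311053) = (8403670501/35250)*(-584675) = -196536642006887/1410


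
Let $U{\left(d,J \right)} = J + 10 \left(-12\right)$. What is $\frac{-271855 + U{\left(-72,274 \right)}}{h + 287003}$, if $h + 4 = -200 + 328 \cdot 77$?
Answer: $- \frac{271701}{312055} \approx -0.87068$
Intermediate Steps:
$h = 25052$ ($h = -4 + \left(-200 + 328 \cdot 77\right) = -4 + \left(-200 + 25256\right) = -4 + 25056 = 25052$)
$U{\left(d,J \right)} = -120 + J$ ($U{\left(d,J \right)} = J - 120 = -120 + J$)
$\frac{-271855 + U{\left(-72,274 \right)}}{h + 287003} = \frac{-271855 + \left(-120 + 274\right)}{25052 + 287003} = \frac{-271855 + 154}{312055} = \left(-271701\right) \frac{1}{312055} = - \frac{271701}{312055}$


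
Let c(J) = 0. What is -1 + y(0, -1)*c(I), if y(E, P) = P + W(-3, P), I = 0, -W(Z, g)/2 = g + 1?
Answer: -1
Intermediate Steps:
W(Z, g) = -2 - 2*g (W(Z, g) = -2*(g + 1) = -2*(1 + g) = -2 - 2*g)
y(E, P) = -2 - P (y(E, P) = P + (-2 - 2*P) = -2 - P)
-1 + y(0, -1)*c(I) = -1 + (-2 - 1*(-1))*0 = -1 + (-2 + 1)*0 = -1 - 1*0 = -1 + 0 = -1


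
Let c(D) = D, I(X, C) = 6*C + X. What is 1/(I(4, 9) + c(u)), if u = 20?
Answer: 1/78 ≈ 0.012821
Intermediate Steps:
I(X, C) = X + 6*C
1/(I(4, 9) + c(u)) = 1/((4 + 6*9) + 20) = 1/((4 + 54) + 20) = 1/(58 + 20) = 1/78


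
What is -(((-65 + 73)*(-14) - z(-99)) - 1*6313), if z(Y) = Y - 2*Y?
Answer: 6524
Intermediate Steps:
z(Y) = -Y
-(((-65 + 73)*(-14) - z(-99)) - 1*6313) = -(((-65 + 73)*(-14) - (-1)*(-99)) - 1*6313) = -((8*(-14) - 1*99) - 6313) = -((-112 - 99) - 6313) = -(-211 - 6313) = -1*(-6524) = 6524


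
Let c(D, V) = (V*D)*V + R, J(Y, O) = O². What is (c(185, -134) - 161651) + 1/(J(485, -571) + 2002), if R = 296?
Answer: 1036781541716/328043 ≈ 3.1605e+6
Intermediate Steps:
c(D, V) = 296 + D*V² (c(D, V) = (V*D)*V + 296 = (D*V)*V + 296 = D*V² + 296 = 296 + D*V²)
(c(185, -134) - 161651) + 1/(J(485, -571) + 2002) = ((296 + 185*(-134)²) - 161651) + 1/((-571)² + 2002) = ((296 + 185*17956) - 161651) + 1/(326041 + 2002) = ((296 + 3321860) - 161651) + 1/328043 = (3322156 - 161651) + 1/328043 = 3160505 + 1/328043 = 1036781541716/328043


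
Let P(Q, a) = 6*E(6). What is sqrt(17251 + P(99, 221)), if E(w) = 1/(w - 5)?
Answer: sqrt(17257) ≈ 131.37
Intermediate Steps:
E(w) = 1/(-5 + w)
P(Q, a) = 6 (P(Q, a) = 6/(-5 + 6) = 6/1 = 6*1 = 6)
sqrt(17251 + P(99, 221)) = sqrt(17251 + 6) = sqrt(17257)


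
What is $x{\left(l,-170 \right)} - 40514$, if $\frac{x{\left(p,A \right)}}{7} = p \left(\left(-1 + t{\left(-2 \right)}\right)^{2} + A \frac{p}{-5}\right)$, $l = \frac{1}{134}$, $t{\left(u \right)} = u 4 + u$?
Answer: $- \frac{181838912}{4489} \approx -40508.0$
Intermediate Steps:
$t{\left(u \right)} = 5 u$ ($t{\left(u \right)} = 4 u + u = 5 u$)
$l = \frac{1}{134} \approx 0.0074627$
$x{\left(p,A \right)} = 7 p \left(121 - \frac{A p}{5}\right)$ ($x{\left(p,A \right)} = 7 p \left(\left(-1 + 5 \left(-2\right)\right)^{2} + A \frac{p}{-5}\right) = 7 p \left(\left(-1 - 10\right)^{2} + A p \left(- \frac{1}{5}\right)\right) = 7 p \left(\left(-11\right)^{2} + A \left(- \frac{p}{5}\right)\right) = 7 p \left(121 - \frac{A p}{5}\right)$)
$x{\left(l,-170 \right)} - 40514 = \frac{7}{5} \cdot \frac{1}{134} \left(605 - \left(-170\right) \frac{1}{134}\right) - 40514 = \frac{7}{5} \cdot \frac{1}{134} \left(605 + \frac{85}{67}\right) - 40514 = \frac{7}{5} \cdot \frac{1}{134} \cdot \frac{40620}{67} - 40514 = \frac{28434}{4489} - 40514 = - \frac{181838912}{4489}$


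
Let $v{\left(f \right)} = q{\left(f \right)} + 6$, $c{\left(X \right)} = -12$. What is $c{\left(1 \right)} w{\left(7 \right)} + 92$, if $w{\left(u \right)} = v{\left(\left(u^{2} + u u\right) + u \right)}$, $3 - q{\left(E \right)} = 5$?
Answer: $44$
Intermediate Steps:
$q{\left(E \right)} = -2$ ($q{\left(E \right)} = 3 - 5 = -2$)
$v{\left(f \right)} = 4$ ($v{\left(f \right)} = -2 + 6 = 4$)
$w{\left(u \right)} = 4$
$c{\left(1 \right)} w{\left(7 \right)} + 92 = \left(-12\right) 4 + 92 = -48 + 92 = 44$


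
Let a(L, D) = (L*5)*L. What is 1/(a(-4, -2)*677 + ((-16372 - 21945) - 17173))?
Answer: -1/1330 ≈ -0.00075188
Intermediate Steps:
a(L, D) = 5*L² (a(L, D) = (5*L)*L = 5*L²)
1/(a(-4, -2)*677 + ((-16372 - 21945) - 17173)) = 1/((5*(-4)²)*677 + ((-16372 - 21945) - 17173)) = 1/((5*16)*677 + (-38317 - 17173)) = 1/(80*677 - 55490) = 1/(54160 - 55490) = 1/(-1330) = -1/1330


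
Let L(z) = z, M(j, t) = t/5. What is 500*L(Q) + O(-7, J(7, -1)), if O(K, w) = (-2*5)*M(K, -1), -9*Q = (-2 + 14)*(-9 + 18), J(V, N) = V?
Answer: -5998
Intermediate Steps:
M(j, t) = t/5 (M(j, t) = t*(⅕) = t/5)
Q = -12 (Q = -(-2 + 14)*(-9 + 18)/9 = -4*9/3 = -⅑*108 = -12)
O(K, w) = 2 (O(K, w) = (-2*5)*((⅕)*(-1)) = -10*(-⅕) = 2)
500*L(Q) + O(-7, J(7, -1)) = 500*(-12) + 2 = -6000 + 2 = -5998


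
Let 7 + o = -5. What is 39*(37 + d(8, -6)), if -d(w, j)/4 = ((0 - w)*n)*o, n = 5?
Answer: -73437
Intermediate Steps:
o = -12 (o = -7 - 5 = -12)
d(w, j) = -240*w (d(w, j) = -4*(0 - w)*5*(-12) = -4*-w*5*(-12) = -4*(-5*w)*(-12) = -240*w)
39*(37 + d(8, -6)) = 39*(37 - 240*8) = 39*(37 - 1920) = 39*(-1883) = -73437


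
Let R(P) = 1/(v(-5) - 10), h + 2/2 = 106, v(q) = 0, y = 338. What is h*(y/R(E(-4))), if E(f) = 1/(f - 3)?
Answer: -354900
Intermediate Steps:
h = 105 (h = -1 + 106 = 105)
E(f) = 1/(-3 + f)
R(P) = -⅒ (R(P) = 1/(0 - 10) = 1/(-10) = -⅒)
h*(y/R(E(-4))) = 105*(338/(-⅒)) = 105*(338*(-10)) = 105*(-3380) = -354900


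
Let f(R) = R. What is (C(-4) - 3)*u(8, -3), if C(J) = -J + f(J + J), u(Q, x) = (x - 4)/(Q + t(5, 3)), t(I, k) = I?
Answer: 49/13 ≈ 3.7692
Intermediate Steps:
u(Q, x) = (-4 + x)/(5 + Q) (u(Q, x) = (x - 4)/(Q + 5) = (-4 + x)/(5 + Q))
C(J) = J (C(J) = -J + (J + J) = -J + 2*J = J)
(C(-4) - 3)*u(8, -3) = (-4 - 3)*((-4 - 3)/(5 + 8)) = -7*(-7)/13 = -7*(-7/13) = 49/13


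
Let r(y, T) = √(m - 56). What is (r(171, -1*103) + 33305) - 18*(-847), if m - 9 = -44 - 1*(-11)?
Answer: 48551 + 4*I*√5 ≈ 48551.0 + 8.9443*I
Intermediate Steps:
m = -24 (m = 9 + (-44 - 1*(-11)) = 9 + (-44 + 11) = 9 - 33 = -24)
r(y, T) = 4*I*√5 (r(y, T) = √(-24 - 56) = √(-80) = 4*I*√5)
(r(171, -1*103) + 33305) - 18*(-847) = (4*I*√5 + 33305) - 18*(-847) = (33305 + 4*I*√5) + 15246 = 48551 + 4*I*√5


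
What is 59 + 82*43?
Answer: 3585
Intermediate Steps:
59 + 82*43 = 59 + 3526 = 3585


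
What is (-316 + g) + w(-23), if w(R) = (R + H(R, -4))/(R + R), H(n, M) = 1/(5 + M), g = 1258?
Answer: 21677/23 ≈ 942.48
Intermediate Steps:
w(R) = (1 + R)/(2*R) (w(R) = (R + 1/(5 - 4))/(R + R) = (R + 1/1)/((2*R)) = (R + 1)*(1/(2*R)) = (1 + R)*(1/(2*R)) = (1 + R)/(2*R))
(-316 + g) + w(-23) = (-316 + 1258) + (½)*(1 - 23)/(-23) = 942 + (½)*(-1/23)*(-22) = 942 + 11/23 = 21677/23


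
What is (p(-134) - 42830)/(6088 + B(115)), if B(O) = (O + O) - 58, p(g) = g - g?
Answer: -4283/626 ≈ -6.8419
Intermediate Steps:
p(g) = 0
B(O) = -58 + 2*O (B(O) = 2*O - 58 = -58 + 2*O)
(p(-134) - 42830)/(6088 + B(115)) = (0 - 42830)/(6088 + (-58 + 2*115)) = -42830/(6088 + (-58 + 230)) = -42830/(6088 + 172) = -42830/6260 = -42830*1/6260 = -4283/626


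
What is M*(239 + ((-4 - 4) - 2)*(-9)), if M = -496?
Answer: -163184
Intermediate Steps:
M*(239 + ((-4 - 4) - 2)*(-9)) = -496*(239 + ((-4 - 4) - 2)*(-9)) = -496*(239 + (-8 - 2)*(-9)) = -496*(239 - 10*(-9)) = -496*(239 + 90) = -496*329 = -163184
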